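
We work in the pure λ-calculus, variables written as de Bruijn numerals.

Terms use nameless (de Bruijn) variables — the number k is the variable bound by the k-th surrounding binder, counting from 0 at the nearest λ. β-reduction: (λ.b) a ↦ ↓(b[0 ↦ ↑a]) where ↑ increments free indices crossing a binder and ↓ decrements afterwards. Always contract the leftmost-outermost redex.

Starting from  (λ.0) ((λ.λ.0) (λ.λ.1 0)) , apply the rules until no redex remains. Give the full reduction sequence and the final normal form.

  start: (λ.0) ((λ.λ.0) (λ.λ.1 0))
  →1  (λ.λ.0) (λ.λ.1 0)
  →2  λ.0

Answer: normal form = λ.0  (in 2 steps)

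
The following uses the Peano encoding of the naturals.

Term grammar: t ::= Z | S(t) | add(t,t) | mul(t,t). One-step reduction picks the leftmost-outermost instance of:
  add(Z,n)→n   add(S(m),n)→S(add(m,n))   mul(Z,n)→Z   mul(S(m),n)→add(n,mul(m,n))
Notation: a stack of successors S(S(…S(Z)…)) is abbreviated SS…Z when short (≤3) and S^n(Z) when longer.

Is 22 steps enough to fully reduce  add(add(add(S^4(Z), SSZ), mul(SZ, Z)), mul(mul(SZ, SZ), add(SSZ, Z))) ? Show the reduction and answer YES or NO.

Answer: NO — after 22 steps the term is S(S(S(S(S(S(mul(mul(SZ, SZ), add(SSZ, Z)))))))), not yet normal

Reduction:
  start: add(add(add(S^4(Z), SSZ), mul(SZ, Z)), mul(mul(SZ, SZ), add(SSZ, Z)))
  →1  add(add(S(add(SSSZ, SSZ)), mul(SZ, Z)), mul(mul(SZ, SZ), add(SSZ, Z)))
  →2  add(S(add(add(SSSZ, SSZ), mul(SZ, Z))), mul(mul(SZ, SZ), add(SSZ, Z)))
  →3  S(add(add(add(SSSZ, SSZ), mul(SZ, Z)), mul(mul(SZ, SZ), add(SSZ, Z))))
  →4  S(add(add(S(add(SSZ, SSZ)), mul(SZ, Z)), mul(mul(SZ, SZ), add(SSZ, Z))))
  →5  S(add(S(add(add(SSZ, SSZ), mul(SZ, Z))), mul(mul(SZ, SZ), add(SSZ, Z))))
  →6  S(S(add(add(add(SSZ, SSZ), mul(SZ, Z)), mul(mul(SZ, SZ), add(SSZ, Z)))))
  →7  S(S(add(add(S(add(SZ, SSZ)), mul(SZ, Z)), mul(mul(SZ, SZ), add(SSZ, Z)))))
  →8  S(S(add(S(add(add(SZ, SSZ), mul(SZ, Z))), mul(mul(SZ, SZ), add(SSZ, Z)))))
  →9  S(S(S(add(add(add(SZ, SSZ), mul(SZ, Z)), mul(mul(SZ, SZ), add(SSZ, Z))))))
  →10  S(S(S(add(add(S(add(Z, SSZ)), mul(SZ, Z)), mul(mul(SZ, SZ), add(SSZ, Z))))))
  →11  S(S(S(add(S(add(add(Z, SSZ), mul(SZ, Z))), mul(mul(SZ, SZ), add(SSZ, Z))))))
  →12  S(S(S(S(add(add(add(Z, SSZ), mul(SZ, Z)), mul(mul(SZ, SZ), add(SSZ, Z)))))))
  →13  S(S(S(S(add(add(SSZ, mul(SZ, Z)), mul(mul(SZ, SZ), add(SSZ, Z)))))))
  →14  S(S(S(S(add(S(add(SZ, mul(SZ, Z))), mul(mul(SZ, SZ), add(SSZ, Z)))))))
  →15  S(S(S(S(S(add(add(SZ, mul(SZ, Z)), mul(mul(SZ, SZ), add(SSZ, Z))))))))
  →16  S(S(S(S(S(add(S(add(Z, mul(SZ, Z))), mul(mul(SZ, SZ), add(SSZ, Z))))))))
  →17  S(S(S(S(S(S(add(add(Z, mul(SZ, Z)), mul(mul(SZ, SZ), add(SSZ, Z)))))))))
  →18  S(S(S(S(S(S(add(mul(SZ, Z), mul(mul(SZ, SZ), add(SSZ, Z)))))))))
  →19  S(S(S(S(S(S(add(add(Z, mul(Z, Z)), mul(mul(SZ, SZ), add(SSZ, Z)))))))))
  →20  S(S(S(S(S(S(add(mul(Z, Z), mul(mul(SZ, SZ), add(SSZ, Z)))))))))
  →21  S(S(S(S(S(S(add(Z, mul(mul(SZ, SZ), add(SSZ, Z)))))))))
  →22  S(S(S(S(S(S(mul(mul(SZ, SZ), add(SSZ, Z))))))))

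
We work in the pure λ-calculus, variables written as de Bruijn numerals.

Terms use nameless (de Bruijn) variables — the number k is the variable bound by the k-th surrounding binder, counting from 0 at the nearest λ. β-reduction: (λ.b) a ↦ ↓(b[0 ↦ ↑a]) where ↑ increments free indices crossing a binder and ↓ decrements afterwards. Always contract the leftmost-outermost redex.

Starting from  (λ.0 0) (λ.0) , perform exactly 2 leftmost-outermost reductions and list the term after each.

Answer: after 2 steps: λ.0

Derivation:
  start: (λ.0 0) (λ.0)
  [1] (λ.0) (λ.0)
  [2] λ.0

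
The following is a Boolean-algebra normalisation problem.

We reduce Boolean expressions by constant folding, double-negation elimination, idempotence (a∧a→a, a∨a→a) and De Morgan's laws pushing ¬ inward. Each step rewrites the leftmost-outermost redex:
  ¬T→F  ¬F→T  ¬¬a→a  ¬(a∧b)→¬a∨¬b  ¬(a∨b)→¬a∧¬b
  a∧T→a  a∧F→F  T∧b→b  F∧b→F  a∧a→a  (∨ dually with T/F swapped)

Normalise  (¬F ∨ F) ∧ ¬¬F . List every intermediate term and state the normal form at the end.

  start: (¬F ∨ F) ∧ ¬¬F
  [1] ¬F ∧ ¬¬F
  [2] T ∧ ¬¬F
  [3] ¬¬F
  [4] F

Answer: normal form = F  (in 4 steps)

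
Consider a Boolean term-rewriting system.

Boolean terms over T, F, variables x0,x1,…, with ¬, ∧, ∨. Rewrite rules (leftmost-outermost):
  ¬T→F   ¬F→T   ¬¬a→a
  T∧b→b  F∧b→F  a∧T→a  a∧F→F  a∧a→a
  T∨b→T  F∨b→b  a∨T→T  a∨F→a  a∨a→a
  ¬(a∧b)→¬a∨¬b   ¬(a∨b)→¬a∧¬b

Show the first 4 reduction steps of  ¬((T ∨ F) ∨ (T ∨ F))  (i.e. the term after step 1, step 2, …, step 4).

Answer: after 4 steps: F ∧ ¬F

Reduction:
  start: ¬((T ∨ F) ∨ (T ∨ F))
  step 1: ¬(T ∨ F) ∧ ¬(T ∨ F)
  step 2: ¬(T ∨ F)
  step 3: ¬T ∧ ¬F
  step 4: F ∧ ¬F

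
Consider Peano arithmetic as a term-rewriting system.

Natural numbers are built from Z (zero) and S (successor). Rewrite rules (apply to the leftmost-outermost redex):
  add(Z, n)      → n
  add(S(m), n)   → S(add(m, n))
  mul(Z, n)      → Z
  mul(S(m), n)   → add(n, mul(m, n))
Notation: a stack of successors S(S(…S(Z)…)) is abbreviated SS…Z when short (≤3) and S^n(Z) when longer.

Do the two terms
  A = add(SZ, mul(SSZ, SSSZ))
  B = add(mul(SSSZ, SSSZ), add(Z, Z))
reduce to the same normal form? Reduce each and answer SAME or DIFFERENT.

Term A:
  start: add(SZ, mul(SSZ, SSSZ))
  [1] S(add(Z, mul(SSZ, SSSZ)))
  [2] S(mul(SSZ, SSSZ))
  [3] S(add(SSSZ, mul(SZ, SSSZ)))
  [4] S(S(add(SSZ, mul(SZ, SSSZ))))
  [5] S(S(S(add(SZ, mul(SZ, SSSZ)))))
  [6] S(S(S(S(add(Z, mul(SZ, SSSZ))))))
  [7] S(S(S(S(mul(SZ, SSSZ)))))
  [8] S(S(S(S(add(SSSZ, mul(Z, SSSZ))))))
  [9] S(S(S(S(S(add(SSZ, mul(Z, SSSZ)))))))
  [10] S(S(S(S(S(S(add(SZ, mul(Z, SSSZ))))))))
  [11] S(S(S(S(S(S(S(add(Z, mul(Z, SSSZ)))))))))
  [12] S(S(S(S(S(S(S(mul(Z, SSSZ))))))))
  [13] S^7(Z)

Term B:
  start: add(mul(SSSZ, SSSZ), add(Z, Z))
  [1] add(add(SSSZ, mul(SSZ, SSSZ)), add(Z, Z))
  [2] add(S(add(SSZ, mul(SSZ, SSSZ))), add(Z, Z))
  [3] S(add(add(SSZ, mul(SSZ, SSSZ)), add(Z, Z)))
  [4] S(add(S(add(SZ, mul(SSZ, SSSZ))), add(Z, Z)))
  [5] S(S(add(add(SZ, mul(SSZ, SSSZ)), add(Z, Z))))
  [6] S(S(add(S(add(Z, mul(SSZ, SSSZ))), add(Z, Z))))
  [7] S(S(S(add(add(Z, mul(SSZ, SSSZ)), add(Z, Z)))))
  [8] S(S(S(add(mul(SSZ, SSSZ), add(Z, Z)))))
  [9] S(S(S(add(add(SSSZ, mul(SZ, SSSZ)), add(Z, Z)))))
  [10] S(S(S(add(S(add(SSZ, mul(SZ, SSSZ))), add(Z, Z)))))
  [11] S(S(S(S(add(add(SSZ, mul(SZ, SSSZ)), add(Z, Z))))))
  [12] S(S(S(S(add(S(add(SZ, mul(SZ, SSSZ))), add(Z, Z))))))
  [13] S(S(S(S(S(add(add(SZ, mul(SZ, SSSZ)), add(Z, Z)))))))
  [14] S(S(S(S(S(add(S(add(Z, mul(SZ, SSSZ))), add(Z, Z)))))))
  [15] S(S(S(S(S(S(add(add(Z, mul(SZ, SSSZ)), add(Z, Z))))))))
  [16] S(S(S(S(S(S(add(mul(SZ, SSSZ), add(Z, Z))))))))
  [17] S(S(S(S(S(S(add(add(SSSZ, mul(Z, SSSZ)), add(Z, Z))))))))
  [18] S(S(S(S(S(S(add(S(add(SSZ, mul(Z, SSSZ))), add(Z, Z))))))))
  [19] S(S(S(S(S(S(S(add(add(SSZ, mul(Z, SSSZ)), add(Z, Z)))))))))
  [20] S(S(S(S(S(S(S(add(S(add(SZ, mul(Z, SSSZ))), add(Z, Z)))))))))
  [21] S(S(S(S(S(S(S(S(add(add(SZ, mul(Z, SSSZ)), add(Z, Z))))))))))
  [22] S(S(S(S(S(S(S(S(add(S(add(Z, mul(Z, SSSZ))), add(Z, Z))))))))))
  [23] S(S(S(S(S(S(S(S(S(add(add(Z, mul(Z, SSSZ)), add(Z, Z)))))))))))
  [24] S(S(S(S(S(S(S(S(S(add(mul(Z, SSSZ), add(Z, Z)))))))))))
  [25] S(S(S(S(S(S(S(S(S(add(Z, add(Z, Z)))))))))))
  [26] S(S(S(S(S(S(S(S(S(add(Z, Z))))))))))
  [27] S^9(Z)

Answer: DIFFERENT — A ⇓ S^7(Z), B ⇓ S^9(Z)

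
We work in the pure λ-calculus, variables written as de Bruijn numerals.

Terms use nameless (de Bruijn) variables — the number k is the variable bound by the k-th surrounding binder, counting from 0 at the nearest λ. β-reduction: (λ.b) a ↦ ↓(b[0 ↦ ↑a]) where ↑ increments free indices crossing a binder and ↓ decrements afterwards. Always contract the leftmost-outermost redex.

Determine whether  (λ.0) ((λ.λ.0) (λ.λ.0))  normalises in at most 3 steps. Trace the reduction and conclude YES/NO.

Answer: YES — reaches normal form λ.0 in 2 ≤ 3 steps

Working:
  start: (λ.0) ((λ.λ.0) (λ.λ.0))
  [1] (λ.λ.0) (λ.λ.0)
  [2] λ.0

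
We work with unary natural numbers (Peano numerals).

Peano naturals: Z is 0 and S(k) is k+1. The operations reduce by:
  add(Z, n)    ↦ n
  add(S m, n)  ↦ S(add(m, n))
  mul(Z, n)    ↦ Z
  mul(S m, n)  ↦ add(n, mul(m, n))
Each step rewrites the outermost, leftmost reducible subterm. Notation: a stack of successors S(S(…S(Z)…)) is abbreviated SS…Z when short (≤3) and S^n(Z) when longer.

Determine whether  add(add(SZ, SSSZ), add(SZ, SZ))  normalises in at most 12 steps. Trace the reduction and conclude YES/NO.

Answer: YES — reaches normal form S^6(Z) in 9 ≤ 12 steps

Derivation:
  start: add(add(SZ, SSSZ), add(SZ, SZ))
  step 1: add(S(add(Z, SSSZ)), add(SZ, SZ))
  step 2: S(add(add(Z, SSSZ), add(SZ, SZ)))
  step 3: S(add(SSSZ, add(SZ, SZ)))
  step 4: S(S(add(SSZ, add(SZ, SZ))))
  step 5: S(S(S(add(SZ, add(SZ, SZ)))))
  step 6: S(S(S(S(add(Z, add(SZ, SZ))))))
  step 7: S(S(S(S(add(SZ, SZ)))))
  step 8: S(S(S(S(S(add(Z, SZ))))))
  step 9: S^6(Z)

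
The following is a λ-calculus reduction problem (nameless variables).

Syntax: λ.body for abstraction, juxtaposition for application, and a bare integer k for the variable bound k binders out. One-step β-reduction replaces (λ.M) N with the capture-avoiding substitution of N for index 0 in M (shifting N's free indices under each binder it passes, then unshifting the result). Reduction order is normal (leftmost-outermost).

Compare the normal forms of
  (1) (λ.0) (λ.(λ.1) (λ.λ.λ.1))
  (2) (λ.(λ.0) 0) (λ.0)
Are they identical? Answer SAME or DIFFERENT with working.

Term A:
  start: (λ.0) (λ.(λ.1) (λ.λ.λ.1))
  [1] λ.(λ.1) (λ.λ.λ.1)
  [2] λ.0

Term B:
  start: (λ.(λ.0) 0) (λ.0)
  [1] (λ.0) (λ.0)
  [2] λ.0

Answer: SAME — A ⇓ λ.0, B ⇓ λ.0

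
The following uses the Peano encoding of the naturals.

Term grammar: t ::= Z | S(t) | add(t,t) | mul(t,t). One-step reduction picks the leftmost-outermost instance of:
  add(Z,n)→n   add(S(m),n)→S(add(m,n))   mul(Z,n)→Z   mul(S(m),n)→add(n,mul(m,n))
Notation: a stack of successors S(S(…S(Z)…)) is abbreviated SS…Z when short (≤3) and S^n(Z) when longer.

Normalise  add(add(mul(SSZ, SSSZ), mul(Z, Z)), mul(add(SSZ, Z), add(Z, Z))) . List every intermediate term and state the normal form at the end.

  start: add(add(mul(SSZ, SSSZ), mul(Z, Z)), mul(add(SSZ, Z), add(Z, Z)))
  step 1: add(add(add(SSSZ, mul(SZ, SSSZ)), mul(Z, Z)), mul(add(SSZ, Z), add(Z, Z)))
  step 2: add(add(S(add(SSZ, mul(SZ, SSSZ))), mul(Z, Z)), mul(add(SSZ, Z), add(Z, Z)))
  step 3: add(S(add(add(SSZ, mul(SZ, SSSZ)), mul(Z, Z))), mul(add(SSZ, Z), add(Z, Z)))
  step 4: S(add(add(add(SSZ, mul(SZ, SSSZ)), mul(Z, Z)), mul(add(SSZ, Z), add(Z, Z))))
  step 5: S(add(add(S(add(SZ, mul(SZ, SSSZ))), mul(Z, Z)), mul(add(SSZ, Z), add(Z, Z))))
  step 6: S(add(S(add(add(SZ, mul(SZ, SSSZ)), mul(Z, Z))), mul(add(SSZ, Z), add(Z, Z))))
  step 7: S(S(add(add(add(SZ, mul(SZ, SSSZ)), mul(Z, Z)), mul(add(SSZ, Z), add(Z, Z)))))
  step 8: S(S(add(add(S(add(Z, mul(SZ, SSSZ))), mul(Z, Z)), mul(add(SSZ, Z), add(Z, Z)))))
  step 9: S(S(add(S(add(add(Z, mul(SZ, SSSZ)), mul(Z, Z))), mul(add(SSZ, Z), add(Z, Z)))))
  step 10: S(S(S(add(add(add(Z, mul(SZ, SSSZ)), mul(Z, Z)), mul(add(SSZ, Z), add(Z, Z))))))
  step 11: S(S(S(add(add(mul(SZ, SSSZ), mul(Z, Z)), mul(add(SSZ, Z), add(Z, Z))))))
  step 12: S(S(S(add(add(add(SSSZ, mul(Z, SSSZ)), mul(Z, Z)), mul(add(SSZ, Z), add(Z, Z))))))
  step 13: S(S(S(add(add(S(add(SSZ, mul(Z, SSSZ))), mul(Z, Z)), mul(add(SSZ, Z), add(Z, Z))))))
  step 14: S(S(S(add(S(add(add(SSZ, mul(Z, SSSZ)), mul(Z, Z))), mul(add(SSZ, Z), add(Z, Z))))))
  step 15: S(S(S(S(add(add(add(SSZ, mul(Z, SSSZ)), mul(Z, Z)), mul(add(SSZ, Z), add(Z, Z)))))))
  step 16: S(S(S(S(add(add(S(add(SZ, mul(Z, SSSZ))), mul(Z, Z)), mul(add(SSZ, Z), add(Z, Z)))))))
  step 17: S(S(S(S(add(S(add(add(SZ, mul(Z, SSSZ)), mul(Z, Z))), mul(add(SSZ, Z), add(Z, Z)))))))
  step 18: S(S(S(S(S(add(add(add(SZ, mul(Z, SSSZ)), mul(Z, Z)), mul(add(SSZ, Z), add(Z, Z))))))))
  step 19: S(S(S(S(S(add(add(S(add(Z, mul(Z, SSSZ))), mul(Z, Z)), mul(add(SSZ, Z), add(Z, Z))))))))
  step 20: S(S(S(S(S(add(S(add(add(Z, mul(Z, SSSZ)), mul(Z, Z))), mul(add(SSZ, Z), add(Z, Z))))))))
  step 21: S(S(S(S(S(S(add(add(add(Z, mul(Z, SSSZ)), mul(Z, Z)), mul(add(SSZ, Z), add(Z, Z)))))))))
  step 22: S(S(S(S(S(S(add(add(mul(Z, SSSZ), mul(Z, Z)), mul(add(SSZ, Z), add(Z, Z)))))))))
  step 23: S(S(S(S(S(S(add(add(Z, mul(Z, Z)), mul(add(SSZ, Z), add(Z, Z)))))))))
  step 24: S(S(S(S(S(S(add(mul(Z, Z), mul(add(SSZ, Z), add(Z, Z)))))))))
  step 25: S(S(S(S(S(S(add(Z, mul(add(SSZ, Z), add(Z, Z)))))))))
  step 26: S(S(S(S(S(S(mul(add(SSZ, Z), add(Z, Z))))))))
  step 27: S(S(S(S(S(S(mul(S(add(SZ, Z)), add(Z, Z))))))))
  step 28: S(S(S(S(S(S(add(add(Z, Z), mul(add(SZ, Z), add(Z, Z)))))))))
  step 29: S(S(S(S(S(S(add(Z, mul(add(SZ, Z), add(Z, Z)))))))))
  step 30: S(S(S(S(S(S(mul(add(SZ, Z), add(Z, Z))))))))
  step 31: S(S(S(S(S(S(mul(S(add(Z, Z)), add(Z, Z))))))))
  step 32: S(S(S(S(S(S(add(add(Z, Z), mul(add(Z, Z), add(Z, Z)))))))))
  step 33: S(S(S(S(S(S(add(Z, mul(add(Z, Z), add(Z, Z)))))))))
  step 34: S(S(S(S(S(S(mul(add(Z, Z), add(Z, Z))))))))
  step 35: S(S(S(S(S(S(mul(Z, add(Z, Z))))))))
  step 36: S^6(Z)

Answer: normal form = S^6(Z)  (in 36 steps)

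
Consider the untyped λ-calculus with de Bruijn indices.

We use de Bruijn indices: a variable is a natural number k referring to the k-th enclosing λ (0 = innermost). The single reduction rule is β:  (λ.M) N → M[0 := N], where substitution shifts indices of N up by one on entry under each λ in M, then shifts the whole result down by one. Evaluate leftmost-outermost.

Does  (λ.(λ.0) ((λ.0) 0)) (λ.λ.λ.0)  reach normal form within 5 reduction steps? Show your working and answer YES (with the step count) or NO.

Answer: YES — reaches normal form λ.λ.λ.0 in 3 ≤ 5 steps

Reduction:
  start: (λ.(λ.0) ((λ.0) 0)) (λ.λ.λ.0)
  →1  (λ.0) ((λ.0) (λ.λ.λ.0))
  →2  (λ.0) (λ.λ.λ.0)
  →3  λ.λ.λ.0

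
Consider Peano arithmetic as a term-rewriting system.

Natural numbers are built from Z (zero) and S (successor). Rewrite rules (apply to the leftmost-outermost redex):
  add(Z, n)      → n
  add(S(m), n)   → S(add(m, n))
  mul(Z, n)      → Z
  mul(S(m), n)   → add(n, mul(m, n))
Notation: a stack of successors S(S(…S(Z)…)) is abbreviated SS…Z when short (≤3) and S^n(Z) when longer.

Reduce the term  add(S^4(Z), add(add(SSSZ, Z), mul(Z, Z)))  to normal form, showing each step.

  start: add(S^4(Z), add(add(SSSZ, Z), mul(Z, Z)))
  →1  S(add(SSSZ, add(add(SSSZ, Z), mul(Z, Z))))
  →2  S(S(add(SSZ, add(add(SSSZ, Z), mul(Z, Z)))))
  →3  S(S(S(add(SZ, add(add(SSSZ, Z), mul(Z, Z))))))
  →4  S(S(S(S(add(Z, add(add(SSSZ, Z), mul(Z, Z)))))))
  →5  S(S(S(S(add(add(SSSZ, Z), mul(Z, Z))))))
  →6  S(S(S(S(add(S(add(SSZ, Z)), mul(Z, Z))))))
  →7  S(S(S(S(S(add(add(SSZ, Z), mul(Z, Z)))))))
  →8  S(S(S(S(S(add(S(add(SZ, Z)), mul(Z, Z)))))))
  →9  S(S(S(S(S(S(add(add(SZ, Z), mul(Z, Z))))))))
  →10  S(S(S(S(S(S(add(S(add(Z, Z)), mul(Z, Z))))))))
  →11  S(S(S(S(S(S(S(add(add(Z, Z), mul(Z, Z)))))))))
  →12  S(S(S(S(S(S(S(add(Z, mul(Z, Z)))))))))
  →13  S(S(S(S(S(S(S(mul(Z, Z))))))))
  →14  S^7(Z)

Answer: normal form = S^7(Z)  (in 14 steps)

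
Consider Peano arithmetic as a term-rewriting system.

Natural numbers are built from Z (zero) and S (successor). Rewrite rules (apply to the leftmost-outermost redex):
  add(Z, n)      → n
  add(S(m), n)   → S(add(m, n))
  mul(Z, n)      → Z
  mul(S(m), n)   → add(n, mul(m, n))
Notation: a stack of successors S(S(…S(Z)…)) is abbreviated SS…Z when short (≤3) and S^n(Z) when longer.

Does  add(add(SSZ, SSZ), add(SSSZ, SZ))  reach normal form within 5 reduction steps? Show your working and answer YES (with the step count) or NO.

  start: add(add(SSZ, SSZ), add(SSSZ, SZ))
  step 1: add(S(add(SZ, SSZ)), add(SSSZ, SZ))
  step 2: S(add(add(SZ, SSZ), add(SSSZ, SZ)))
  step 3: S(add(S(add(Z, SSZ)), add(SSSZ, SZ)))
  step 4: S(S(add(add(Z, SSZ), add(SSSZ, SZ))))
  step 5: S(S(add(SSZ, add(SSSZ, SZ))))

Answer: NO — after 5 steps the term is S(S(add(SSZ, add(SSSZ, SZ)))), not yet normal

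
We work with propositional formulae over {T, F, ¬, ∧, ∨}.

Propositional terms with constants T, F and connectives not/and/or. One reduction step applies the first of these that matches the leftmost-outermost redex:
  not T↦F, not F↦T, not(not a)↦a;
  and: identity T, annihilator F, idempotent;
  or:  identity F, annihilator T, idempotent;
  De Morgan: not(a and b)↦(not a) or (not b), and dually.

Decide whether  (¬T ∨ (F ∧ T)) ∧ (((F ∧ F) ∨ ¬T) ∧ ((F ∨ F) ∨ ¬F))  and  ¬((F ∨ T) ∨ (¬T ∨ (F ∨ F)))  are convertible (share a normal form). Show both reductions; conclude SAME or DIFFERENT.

Term A:
  start: (¬T ∨ (F ∧ T)) ∧ (((F ∧ F) ∨ ¬T) ∧ ((F ∨ F) ∨ ¬F))
  [1] (F ∨ (F ∧ T)) ∧ (((F ∧ F) ∨ ¬T) ∧ ((F ∨ F) ∨ ¬F))
  [2] (F ∧ T) ∧ (((F ∧ F) ∨ ¬T) ∧ ((F ∨ F) ∨ ¬F))
  [3] F ∧ (((F ∧ F) ∨ ¬T) ∧ ((F ∨ F) ∨ ¬F))
  [4] F

Term B:
  start: ¬((F ∨ T) ∨ (¬T ∨ (F ∨ F)))
  [1] ¬(F ∨ T) ∧ ¬(¬T ∨ (F ∨ F))
  [2] (¬F ∧ ¬T) ∧ ¬(¬T ∨ (F ∨ F))
  [3] (T ∧ ¬T) ∧ ¬(¬T ∨ (F ∨ F))
  [4] ¬T ∧ ¬(¬T ∨ (F ∨ F))
  [5] F ∧ ¬(¬T ∨ (F ∨ F))
  [6] F

Answer: SAME — A ⇓ F, B ⇓ F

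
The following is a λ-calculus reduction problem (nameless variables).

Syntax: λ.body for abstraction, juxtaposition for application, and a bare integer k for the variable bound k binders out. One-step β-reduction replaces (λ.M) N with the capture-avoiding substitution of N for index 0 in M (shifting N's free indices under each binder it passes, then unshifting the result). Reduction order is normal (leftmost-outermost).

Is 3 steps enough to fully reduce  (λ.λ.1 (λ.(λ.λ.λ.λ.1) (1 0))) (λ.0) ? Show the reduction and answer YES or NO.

  start: (λ.λ.1 (λ.(λ.λ.λ.λ.1) (1 0))) (λ.0)
  [1] λ.(λ.0) (λ.(λ.λ.λ.λ.1) (1 0))
  [2] λ.λ.(λ.λ.λ.λ.1) (1 0)
  [3] λ.λ.λ.λ.λ.1

Answer: YES — reaches normal form λ.λ.λ.λ.λ.1 in 3 ≤ 3 steps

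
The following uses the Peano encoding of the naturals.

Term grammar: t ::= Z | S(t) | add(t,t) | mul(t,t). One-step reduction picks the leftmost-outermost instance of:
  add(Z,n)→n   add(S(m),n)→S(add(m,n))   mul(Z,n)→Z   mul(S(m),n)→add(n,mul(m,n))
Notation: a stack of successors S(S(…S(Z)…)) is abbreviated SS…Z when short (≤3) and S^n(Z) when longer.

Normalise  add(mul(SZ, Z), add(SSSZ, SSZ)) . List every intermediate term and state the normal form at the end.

Answer: normal form = S^5(Z)  (in 8 steps)

Reduction:
  start: add(mul(SZ, Z), add(SSSZ, SSZ))
  →1  add(add(Z, mul(Z, Z)), add(SSSZ, SSZ))
  →2  add(mul(Z, Z), add(SSSZ, SSZ))
  →3  add(Z, add(SSSZ, SSZ))
  →4  add(SSSZ, SSZ)
  →5  S(add(SSZ, SSZ))
  →6  S(S(add(SZ, SSZ)))
  →7  S(S(S(add(Z, SSZ))))
  →8  S^5(Z)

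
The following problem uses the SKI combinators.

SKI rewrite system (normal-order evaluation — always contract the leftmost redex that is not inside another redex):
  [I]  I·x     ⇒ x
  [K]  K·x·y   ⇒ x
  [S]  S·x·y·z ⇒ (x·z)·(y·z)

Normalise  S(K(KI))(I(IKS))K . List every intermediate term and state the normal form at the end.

  start: S(K(KI))(I(IKS))K
  →1  K(KI)K(I(IKS)K)
  →2  KI(I(IKS)K)
  →3  I

Answer: normal form = I  (in 3 steps)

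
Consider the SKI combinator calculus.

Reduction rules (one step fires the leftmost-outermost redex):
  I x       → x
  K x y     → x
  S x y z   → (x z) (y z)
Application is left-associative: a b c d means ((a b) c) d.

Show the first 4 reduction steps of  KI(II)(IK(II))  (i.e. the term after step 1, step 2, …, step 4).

Answer: after 4 steps: KI

Derivation:
  start: KI(II)(IK(II))
  [1] I(IK(II))
  [2] IK(II)
  [3] K(II)
  [4] KI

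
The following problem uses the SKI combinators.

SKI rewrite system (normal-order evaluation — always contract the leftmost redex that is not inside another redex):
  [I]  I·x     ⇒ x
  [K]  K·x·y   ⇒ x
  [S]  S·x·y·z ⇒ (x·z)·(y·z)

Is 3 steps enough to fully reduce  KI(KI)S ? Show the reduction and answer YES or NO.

Answer: YES — reaches normal form S in 2 ≤ 3 steps

Derivation:
  start: KI(KI)S
  [1] IS
  [2] S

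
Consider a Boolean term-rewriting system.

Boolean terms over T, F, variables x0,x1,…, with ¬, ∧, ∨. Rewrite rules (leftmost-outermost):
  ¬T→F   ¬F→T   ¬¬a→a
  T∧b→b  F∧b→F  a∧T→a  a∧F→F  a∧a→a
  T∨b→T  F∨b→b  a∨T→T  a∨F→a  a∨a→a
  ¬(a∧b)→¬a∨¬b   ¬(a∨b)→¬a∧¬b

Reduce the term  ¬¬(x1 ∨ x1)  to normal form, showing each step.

  start: ¬¬(x1 ∨ x1)
  [1] x1 ∨ x1
  [2] x1

Answer: normal form = x1  (in 2 steps)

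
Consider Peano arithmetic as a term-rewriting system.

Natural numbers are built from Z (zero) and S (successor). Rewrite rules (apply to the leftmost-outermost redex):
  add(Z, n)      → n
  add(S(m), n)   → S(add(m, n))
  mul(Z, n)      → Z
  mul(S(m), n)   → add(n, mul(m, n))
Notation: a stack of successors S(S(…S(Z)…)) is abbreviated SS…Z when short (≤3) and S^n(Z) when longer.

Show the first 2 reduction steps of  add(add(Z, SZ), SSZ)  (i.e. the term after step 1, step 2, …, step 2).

  start: add(add(Z, SZ), SSZ)
  [1] add(SZ, SSZ)
  [2] S(add(Z, SSZ))

Answer: after 2 steps: S(add(Z, SSZ))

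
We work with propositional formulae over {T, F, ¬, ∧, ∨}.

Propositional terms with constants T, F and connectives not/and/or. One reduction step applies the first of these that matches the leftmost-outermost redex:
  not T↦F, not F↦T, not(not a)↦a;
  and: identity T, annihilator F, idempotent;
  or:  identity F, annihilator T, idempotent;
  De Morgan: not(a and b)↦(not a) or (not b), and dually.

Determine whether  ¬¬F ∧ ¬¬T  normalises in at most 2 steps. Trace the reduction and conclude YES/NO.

  start: ¬¬F ∧ ¬¬T
  step 1: F ∧ ¬¬T
  step 2: F

Answer: YES — reaches normal form F in 2 ≤ 2 steps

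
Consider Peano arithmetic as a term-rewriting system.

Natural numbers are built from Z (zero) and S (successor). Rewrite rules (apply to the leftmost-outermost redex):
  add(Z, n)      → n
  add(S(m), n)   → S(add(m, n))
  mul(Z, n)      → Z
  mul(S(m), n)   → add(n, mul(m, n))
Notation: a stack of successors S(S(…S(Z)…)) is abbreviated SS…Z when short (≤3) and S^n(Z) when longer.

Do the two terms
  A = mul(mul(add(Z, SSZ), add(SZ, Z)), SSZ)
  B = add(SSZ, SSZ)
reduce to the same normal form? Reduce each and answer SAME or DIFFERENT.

Term A:
  start: mul(mul(add(Z, SSZ), add(SZ, Z)), SSZ)
  step 1: mul(mul(SSZ, add(SZ, Z)), SSZ)
  step 2: mul(add(add(SZ, Z), mul(SZ, add(SZ, Z))), SSZ)
  step 3: mul(add(S(add(Z, Z)), mul(SZ, add(SZ, Z))), SSZ)
  step 4: mul(S(add(add(Z, Z), mul(SZ, add(SZ, Z)))), SSZ)
  step 5: add(SSZ, mul(add(add(Z, Z), mul(SZ, add(SZ, Z))), SSZ))
  step 6: S(add(SZ, mul(add(add(Z, Z), mul(SZ, add(SZ, Z))), SSZ)))
  step 7: S(S(add(Z, mul(add(add(Z, Z), mul(SZ, add(SZ, Z))), SSZ))))
  step 8: S(S(mul(add(add(Z, Z), mul(SZ, add(SZ, Z))), SSZ)))
  step 9: S(S(mul(add(Z, mul(SZ, add(SZ, Z))), SSZ)))
  step 10: S(S(mul(mul(SZ, add(SZ, Z)), SSZ)))
  step 11: S(S(mul(add(add(SZ, Z), mul(Z, add(SZ, Z))), SSZ)))
  step 12: S(S(mul(add(S(add(Z, Z)), mul(Z, add(SZ, Z))), SSZ)))
  step 13: S(S(mul(S(add(add(Z, Z), mul(Z, add(SZ, Z)))), SSZ)))
  step 14: S(S(add(SSZ, mul(add(add(Z, Z), mul(Z, add(SZ, Z))), SSZ))))
  step 15: S(S(S(add(SZ, mul(add(add(Z, Z), mul(Z, add(SZ, Z))), SSZ)))))
  step 16: S(S(S(S(add(Z, mul(add(add(Z, Z), mul(Z, add(SZ, Z))), SSZ))))))
  step 17: S(S(S(S(mul(add(add(Z, Z), mul(Z, add(SZ, Z))), SSZ)))))
  step 18: S(S(S(S(mul(add(Z, mul(Z, add(SZ, Z))), SSZ)))))
  step 19: S(S(S(S(mul(mul(Z, add(SZ, Z)), SSZ)))))
  step 20: S(S(S(S(mul(Z, SSZ)))))
  step 21: S^4(Z)

Term B:
  start: add(SSZ, SSZ)
  step 1: S(add(SZ, SSZ))
  step 2: S(S(add(Z, SSZ)))
  step 3: S^4(Z)

Answer: SAME — A ⇓ S^4(Z), B ⇓ S^4(Z)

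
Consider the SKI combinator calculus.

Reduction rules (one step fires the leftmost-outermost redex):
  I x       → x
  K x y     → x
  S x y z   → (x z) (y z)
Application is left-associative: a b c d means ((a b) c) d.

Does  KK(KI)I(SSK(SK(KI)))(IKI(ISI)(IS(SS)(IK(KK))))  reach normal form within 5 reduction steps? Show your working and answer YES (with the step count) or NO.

  start: KK(KI)I(SSK(SK(KI)))(IKI(ISI)(IS(SS)(IK(KK))))
  [1] KI(SSK(SK(KI)))(IKI(ISI)(IS(SS)(IK(KK))))
  [2] I(IKI(ISI)(IS(SS)(IK(KK))))
  [3] IKI(ISI)(IS(SS)(IK(KK)))
  [4] KI(ISI)(IS(SS)(IK(KK)))
  [5] I(IS(SS)(IK(KK)))

Answer: NO — after 5 steps the term is I(IS(SS)(IK(KK))), not yet normal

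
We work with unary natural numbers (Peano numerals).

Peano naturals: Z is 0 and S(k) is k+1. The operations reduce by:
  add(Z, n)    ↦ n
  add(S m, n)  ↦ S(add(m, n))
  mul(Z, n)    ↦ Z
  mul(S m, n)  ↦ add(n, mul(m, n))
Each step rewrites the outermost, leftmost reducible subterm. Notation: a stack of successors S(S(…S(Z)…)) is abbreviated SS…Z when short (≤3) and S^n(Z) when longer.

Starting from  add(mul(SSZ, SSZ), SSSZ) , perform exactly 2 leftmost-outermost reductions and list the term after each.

Answer: after 2 steps: add(S(add(SZ, mul(SZ, SSZ))), SSSZ)

Reduction:
  start: add(mul(SSZ, SSZ), SSSZ)
  [1] add(add(SSZ, mul(SZ, SSZ)), SSSZ)
  [2] add(S(add(SZ, mul(SZ, SSZ))), SSSZ)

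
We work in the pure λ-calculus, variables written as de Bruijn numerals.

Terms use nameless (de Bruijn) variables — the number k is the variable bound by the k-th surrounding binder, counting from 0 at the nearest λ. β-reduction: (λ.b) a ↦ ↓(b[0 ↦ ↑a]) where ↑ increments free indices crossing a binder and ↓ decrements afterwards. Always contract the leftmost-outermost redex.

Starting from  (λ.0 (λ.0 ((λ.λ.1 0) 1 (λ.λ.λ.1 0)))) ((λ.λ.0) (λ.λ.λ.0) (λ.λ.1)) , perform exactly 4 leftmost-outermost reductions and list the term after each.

  start: (λ.0 (λ.0 ((λ.λ.1 0) 1 (λ.λ.λ.1 0)))) ((λ.λ.0) (λ.λ.λ.0) (λ.λ.1))
  →1  (λ.λ.0) (λ.λ.λ.0) (λ.λ.1) (λ.0 ((λ.λ.1 0) ((λ.λ.0) (λ.λ.λ.0) (λ.λ.1)) (λ.λ.λ.1 0)))
  →2  (λ.0) (λ.λ.1) (λ.0 ((λ.λ.1 0) ((λ.λ.0) (λ.λ.λ.0) (λ.λ.1)) (λ.λ.λ.1 0)))
  →3  (λ.λ.1) (λ.0 ((λ.λ.1 0) ((λ.λ.0) (λ.λ.λ.0) (λ.λ.1)) (λ.λ.λ.1 0)))
  →4  λ.λ.0 ((λ.λ.1 0) ((λ.λ.0) (λ.λ.λ.0) (λ.λ.1)) (λ.λ.λ.1 0))

Answer: after 4 steps: λ.λ.0 ((λ.λ.1 0) ((λ.λ.0) (λ.λ.λ.0) (λ.λ.1)) (λ.λ.λ.1 0))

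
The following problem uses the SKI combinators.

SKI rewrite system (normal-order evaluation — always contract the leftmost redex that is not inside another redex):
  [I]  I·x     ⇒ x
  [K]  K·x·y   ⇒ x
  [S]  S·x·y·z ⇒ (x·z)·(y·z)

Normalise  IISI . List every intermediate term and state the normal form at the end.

Answer: normal form = SI  (in 2 steps)

Derivation:
  start: IISI
  [1] ISI
  [2] SI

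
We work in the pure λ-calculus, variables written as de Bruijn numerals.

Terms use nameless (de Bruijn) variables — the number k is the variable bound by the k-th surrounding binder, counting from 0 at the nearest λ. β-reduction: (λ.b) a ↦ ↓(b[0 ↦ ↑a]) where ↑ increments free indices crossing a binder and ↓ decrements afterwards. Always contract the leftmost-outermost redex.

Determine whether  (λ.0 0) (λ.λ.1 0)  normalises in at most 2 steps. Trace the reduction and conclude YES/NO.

Answer: NO — after 2 steps the term is λ.(λ.λ.1 0) 0, not yet normal

Reduction:
  start: (λ.0 0) (λ.λ.1 0)
  step 1: (λ.λ.1 0) (λ.λ.1 0)
  step 2: λ.(λ.λ.1 0) 0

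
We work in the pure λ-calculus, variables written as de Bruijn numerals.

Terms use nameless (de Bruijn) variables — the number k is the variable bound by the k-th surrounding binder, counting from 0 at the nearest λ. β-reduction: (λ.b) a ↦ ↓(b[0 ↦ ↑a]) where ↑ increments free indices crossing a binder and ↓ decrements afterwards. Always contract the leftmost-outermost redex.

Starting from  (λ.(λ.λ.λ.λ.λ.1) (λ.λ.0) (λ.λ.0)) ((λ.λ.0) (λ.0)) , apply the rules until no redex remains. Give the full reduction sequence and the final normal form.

Answer: normal form = λ.λ.λ.1  (in 3 steps)

Reduction:
  start: (λ.(λ.λ.λ.λ.λ.1) (λ.λ.0) (λ.λ.0)) ((λ.λ.0) (λ.0))
  step 1: (λ.λ.λ.λ.λ.1) (λ.λ.0) (λ.λ.0)
  step 2: (λ.λ.λ.λ.1) (λ.λ.0)
  step 3: λ.λ.λ.1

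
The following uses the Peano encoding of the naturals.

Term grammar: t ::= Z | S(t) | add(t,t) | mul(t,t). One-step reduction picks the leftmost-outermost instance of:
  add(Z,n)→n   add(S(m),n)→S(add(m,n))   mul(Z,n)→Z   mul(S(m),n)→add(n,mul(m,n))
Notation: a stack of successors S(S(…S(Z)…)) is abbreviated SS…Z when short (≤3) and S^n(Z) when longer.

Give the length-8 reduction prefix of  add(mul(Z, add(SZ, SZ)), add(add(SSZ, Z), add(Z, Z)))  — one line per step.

Answer: after 8 steps: S(S(add(Z, Z)))

Reduction:
  start: add(mul(Z, add(SZ, SZ)), add(add(SSZ, Z), add(Z, Z)))
  step 1: add(Z, add(add(SSZ, Z), add(Z, Z)))
  step 2: add(add(SSZ, Z), add(Z, Z))
  step 3: add(S(add(SZ, Z)), add(Z, Z))
  step 4: S(add(add(SZ, Z), add(Z, Z)))
  step 5: S(add(S(add(Z, Z)), add(Z, Z)))
  step 6: S(S(add(add(Z, Z), add(Z, Z))))
  step 7: S(S(add(Z, add(Z, Z))))
  step 8: S(S(add(Z, Z)))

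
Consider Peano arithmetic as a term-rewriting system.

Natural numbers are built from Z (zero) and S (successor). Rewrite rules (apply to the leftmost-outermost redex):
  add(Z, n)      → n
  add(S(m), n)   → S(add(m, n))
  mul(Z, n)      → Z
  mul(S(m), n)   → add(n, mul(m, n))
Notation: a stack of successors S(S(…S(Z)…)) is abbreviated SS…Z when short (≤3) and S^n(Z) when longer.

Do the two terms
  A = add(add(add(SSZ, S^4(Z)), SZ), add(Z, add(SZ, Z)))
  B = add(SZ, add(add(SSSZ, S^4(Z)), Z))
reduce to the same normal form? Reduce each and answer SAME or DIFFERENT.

Term A:
  start: add(add(add(SSZ, S^4(Z)), SZ), add(Z, add(SZ, Z)))
  [1] add(add(S(add(SZ, S^4(Z))), SZ), add(Z, add(SZ, Z)))
  [2] add(S(add(add(SZ, S^4(Z)), SZ)), add(Z, add(SZ, Z)))
  [3] S(add(add(add(SZ, S^4(Z)), SZ), add(Z, add(SZ, Z))))
  [4] S(add(add(S(add(Z, S^4(Z))), SZ), add(Z, add(SZ, Z))))
  [5] S(add(S(add(add(Z, S^4(Z)), SZ)), add(Z, add(SZ, Z))))
  [6] S(S(add(add(add(Z, S^4(Z)), SZ), add(Z, add(SZ, Z)))))
  [7] S(S(add(add(S^4(Z), SZ), add(Z, add(SZ, Z)))))
  [8] S(S(add(S(add(SSSZ, SZ)), add(Z, add(SZ, Z)))))
  [9] S(S(S(add(add(SSSZ, SZ), add(Z, add(SZ, Z))))))
  [10] S(S(S(add(S(add(SSZ, SZ)), add(Z, add(SZ, Z))))))
  [11] S(S(S(S(add(add(SSZ, SZ), add(Z, add(SZ, Z)))))))
  [12] S(S(S(S(add(S(add(SZ, SZ)), add(Z, add(SZ, Z)))))))
  [13] S(S(S(S(S(add(add(SZ, SZ), add(Z, add(SZ, Z))))))))
  [14] S(S(S(S(S(add(S(add(Z, SZ)), add(Z, add(SZ, Z))))))))
  [15] S(S(S(S(S(S(add(add(Z, SZ), add(Z, add(SZ, Z)))))))))
  [16] S(S(S(S(S(S(add(SZ, add(Z, add(SZ, Z)))))))))
  [17] S(S(S(S(S(S(S(add(Z, add(Z, add(SZ, Z))))))))))
  [18] S(S(S(S(S(S(S(add(Z, add(SZ, Z)))))))))
  [19] S(S(S(S(S(S(S(add(SZ, Z))))))))
  [20] S(S(S(S(S(S(S(S(add(Z, Z)))))))))
  [21] S^8(Z)

Term B:
  start: add(SZ, add(add(SSSZ, S^4(Z)), Z))
  [1] S(add(Z, add(add(SSSZ, S^4(Z)), Z)))
  [2] S(add(add(SSSZ, S^4(Z)), Z))
  [3] S(add(S(add(SSZ, S^4(Z))), Z))
  [4] S(S(add(add(SSZ, S^4(Z)), Z)))
  [5] S(S(add(S(add(SZ, S^4(Z))), Z)))
  [6] S(S(S(add(add(SZ, S^4(Z)), Z))))
  [7] S(S(S(add(S(add(Z, S^4(Z))), Z))))
  [8] S(S(S(S(add(add(Z, S^4(Z)), Z)))))
  [9] S(S(S(S(add(S^4(Z), Z)))))
  [10] S(S(S(S(S(add(SSSZ, Z))))))
  [11] S(S(S(S(S(S(add(SSZ, Z)))))))
  [12] S(S(S(S(S(S(S(add(SZ, Z))))))))
  [13] S(S(S(S(S(S(S(S(add(Z, Z)))))))))
  [14] S^8(Z)

Answer: SAME — A ⇓ S^8(Z), B ⇓ S^8(Z)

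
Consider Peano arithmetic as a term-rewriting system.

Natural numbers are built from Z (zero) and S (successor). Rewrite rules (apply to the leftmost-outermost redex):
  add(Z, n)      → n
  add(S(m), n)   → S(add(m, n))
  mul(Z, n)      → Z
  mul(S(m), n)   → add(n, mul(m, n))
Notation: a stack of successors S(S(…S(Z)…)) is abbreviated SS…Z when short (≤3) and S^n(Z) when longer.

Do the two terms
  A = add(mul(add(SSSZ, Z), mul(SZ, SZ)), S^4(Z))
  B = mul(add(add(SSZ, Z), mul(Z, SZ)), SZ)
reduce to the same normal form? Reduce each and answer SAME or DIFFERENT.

Answer: DIFFERENT — A ⇓ S^7(Z), B ⇓ SSZ

Working:
Term A:
  start: add(mul(add(SSSZ, Z), mul(SZ, SZ)), S^4(Z))
  →1  add(mul(S(add(SSZ, Z)), mul(SZ, SZ)), S^4(Z))
  →2  add(add(mul(SZ, SZ), mul(add(SSZ, Z), mul(SZ, SZ))), S^4(Z))
  →3  add(add(add(SZ, mul(Z, SZ)), mul(add(SSZ, Z), mul(SZ, SZ))), S^4(Z))
  →4  add(add(S(add(Z, mul(Z, SZ))), mul(add(SSZ, Z), mul(SZ, SZ))), S^4(Z))
  →5  add(S(add(add(Z, mul(Z, SZ)), mul(add(SSZ, Z), mul(SZ, SZ)))), S^4(Z))
  →6  S(add(add(add(Z, mul(Z, SZ)), mul(add(SSZ, Z), mul(SZ, SZ))), S^4(Z)))
  →7  S(add(add(mul(Z, SZ), mul(add(SSZ, Z), mul(SZ, SZ))), S^4(Z)))
  →8  S(add(add(Z, mul(add(SSZ, Z), mul(SZ, SZ))), S^4(Z)))
  →9  S(add(mul(add(SSZ, Z), mul(SZ, SZ)), S^4(Z)))
  →10  S(add(mul(S(add(SZ, Z)), mul(SZ, SZ)), S^4(Z)))
  →11  S(add(add(mul(SZ, SZ), mul(add(SZ, Z), mul(SZ, SZ))), S^4(Z)))
  →12  S(add(add(add(SZ, mul(Z, SZ)), mul(add(SZ, Z), mul(SZ, SZ))), S^4(Z)))
  →13  S(add(add(S(add(Z, mul(Z, SZ))), mul(add(SZ, Z), mul(SZ, SZ))), S^4(Z)))
  →14  S(add(S(add(add(Z, mul(Z, SZ)), mul(add(SZ, Z), mul(SZ, SZ)))), S^4(Z)))
  →15  S(S(add(add(add(Z, mul(Z, SZ)), mul(add(SZ, Z), mul(SZ, SZ))), S^4(Z))))
  →16  S(S(add(add(mul(Z, SZ), mul(add(SZ, Z), mul(SZ, SZ))), S^4(Z))))
  →17  S(S(add(add(Z, mul(add(SZ, Z), mul(SZ, SZ))), S^4(Z))))
  →18  S(S(add(mul(add(SZ, Z), mul(SZ, SZ)), S^4(Z))))
  →19  S(S(add(mul(S(add(Z, Z)), mul(SZ, SZ)), S^4(Z))))
  →20  S(S(add(add(mul(SZ, SZ), mul(add(Z, Z), mul(SZ, SZ))), S^4(Z))))
  →21  S(S(add(add(add(SZ, mul(Z, SZ)), mul(add(Z, Z), mul(SZ, SZ))), S^4(Z))))
  →22  S(S(add(add(S(add(Z, mul(Z, SZ))), mul(add(Z, Z), mul(SZ, SZ))), S^4(Z))))
  →23  S(S(add(S(add(add(Z, mul(Z, SZ)), mul(add(Z, Z), mul(SZ, SZ)))), S^4(Z))))
  →24  S(S(S(add(add(add(Z, mul(Z, SZ)), mul(add(Z, Z), mul(SZ, SZ))), S^4(Z)))))
  →25  S(S(S(add(add(mul(Z, SZ), mul(add(Z, Z), mul(SZ, SZ))), S^4(Z)))))
  →26  S(S(S(add(add(Z, mul(add(Z, Z), mul(SZ, SZ))), S^4(Z)))))
  →27  S(S(S(add(mul(add(Z, Z), mul(SZ, SZ)), S^4(Z)))))
  →28  S(S(S(add(mul(Z, mul(SZ, SZ)), S^4(Z)))))
  →29  S(S(S(add(Z, S^4(Z)))))
  →30  S^7(Z)

Term B:
  start: mul(add(add(SSZ, Z), mul(Z, SZ)), SZ)
  →1  mul(add(S(add(SZ, Z)), mul(Z, SZ)), SZ)
  →2  mul(S(add(add(SZ, Z), mul(Z, SZ))), SZ)
  →3  add(SZ, mul(add(add(SZ, Z), mul(Z, SZ)), SZ))
  →4  S(add(Z, mul(add(add(SZ, Z), mul(Z, SZ)), SZ)))
  →5  S(mul(add(add(SZ, Z), mul(Z, SZ)), SZ))
  →6  S(mul(add(S(add(Z, Z)), mul(Z, SZ)), SZ))
  →7  S(mul(S(add(add(Z, Z), mul(Z, SZ))), SZ))
  →8  S(add(SZ, mul(add(add(Z, Z), mul(Z, SZ)), SZ)))
  →9  S(S(add(Z, mul(add(add(Z, Z), mul(Z, SZ)), SZ))))
  →10  S(S(mul(add(add(Z, Z), mul(Z, SZ)), SZ)))
  →11  S(S(mul(add(Z, mul(Z, SZ)), SZ)))
  →12  S(S(mul(mul(Z, SZ), SZ)))
  →13  S(S(mul(Z, SZ)))
  →14  SSZ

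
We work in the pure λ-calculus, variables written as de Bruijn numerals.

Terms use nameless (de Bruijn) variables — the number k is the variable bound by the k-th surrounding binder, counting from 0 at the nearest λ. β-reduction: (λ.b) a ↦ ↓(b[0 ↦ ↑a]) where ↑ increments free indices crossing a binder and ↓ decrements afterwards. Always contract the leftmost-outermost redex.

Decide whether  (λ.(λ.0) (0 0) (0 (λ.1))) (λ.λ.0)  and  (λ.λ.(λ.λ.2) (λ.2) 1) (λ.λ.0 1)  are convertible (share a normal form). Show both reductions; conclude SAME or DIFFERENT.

Term A:
  start: (λ.(λ.0) (0 0) (0 (λ.1))) (λ.λ.0)
  [1] (λ.0) ((λ.λ.0) (λ.λ.0)) ((λ.λ.0) (λ.λ.λ.0))
  [2] (λ.λ.0) (λ.λ.0) ((λ.λ.0) (λ.λ.λ.0))
  [3] (λ.0) ((λ.λ.0) (λ.λ.λ.0))
  [4] (λ.λ.0) (λ.λ.λ.0)
  [5] λ.0

Term B:
  start: (λ.λ.(λ.λ.2) (λ.2) 1) (λ.λ.0 1)
  [1] λ.(λ.λ.2) (λ.λ.λ.0 1) (λ.λ.0 1)
  [2] λ.(λ.1) (λ.λ.0 1)
  [3] λ.0

Answer: SAME — A ⇓ λ.0, B ⇓ λ.0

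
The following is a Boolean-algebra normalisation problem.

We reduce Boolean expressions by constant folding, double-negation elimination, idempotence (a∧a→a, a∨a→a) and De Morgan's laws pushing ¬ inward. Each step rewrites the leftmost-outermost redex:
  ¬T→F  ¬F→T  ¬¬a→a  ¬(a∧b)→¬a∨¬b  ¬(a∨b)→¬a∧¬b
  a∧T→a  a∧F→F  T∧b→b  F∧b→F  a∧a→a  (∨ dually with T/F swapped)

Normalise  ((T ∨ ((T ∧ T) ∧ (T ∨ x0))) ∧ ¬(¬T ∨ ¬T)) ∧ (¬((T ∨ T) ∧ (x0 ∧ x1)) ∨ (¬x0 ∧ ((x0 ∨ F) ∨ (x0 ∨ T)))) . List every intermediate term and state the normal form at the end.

  start: ((T ∨ ((T ∧ T) ∧ (T ∨ x0))) ∧ ¬(¬T ∨ ¬T)) ∧ (¬((T ∨ T) ∧ (x0 ∧ x1)) ∨ (¬x0 ∧ ((x0 ∨ F) ∨ (x0 ∨ T))))
  [1] (T ∧ ¬(¬T ∨ ¬T)) ∧ (¬((T ∨ T) ∧ (x0 ∧ x1)) ∨ (¬x0 ∧ ((x0 ∨ F) ∨ (x0 ∨ T))))
  [2] ¬(¬T ∨ ¬T) ∧ (¬((T ∨ T) ∧ (x0 ∧ x1)) ∨ (¬x0 ∧ ((x0 ∨ F) ∨ (x0 ∨ T))))
  [3] (¬¬T ∧ ¬¬T) ∧ (¬((T ∨ T) ∧ (x0 ∧ x1)) ∨ (¬x0 ∧ ((x0 ∨ F) ∨ (x0 ∨ T))))
  [4] ¬¬T ∧ (¬((T ∨ T) ∧ (x0 ∧ x1)) ∨ (¬x0 ∧ ((x0 ∨ F) ∨ (x0 ∨ T))))
  [5] T ∧ (¬((T ∨ T) ∧ (x0 ∧ x1)) ∨ (¬x0 ∧ ((x0 ∨ F) ∨ (x0 ∨ T))))
  [6] ¬((T ∨ T) ∧ (x0 ∧ x1)) ∨ (¬x0 ∧ ((x0 ∨ F) ∨ (x0 ∨ T)))
  [7] (¬(T ∨ T) ∨ ¬(x0 ∧ x1)) ∨ (¬x0 ∧ ((x0 ∨ F) ∨ (x0 ∨ T)))
  [8] ((¬T ∧ ¬T) ∨ ¬(x0 ∧ x1)) ∨ (¬x0 ∧ ((x0 ∨ F) ∨ (x0 ∨ T)))
  [9] (¬T ∨ ¬(x0 ∧ x1)) ∨ (¬x0 ∧ ((x0 ∨ F) ∨ (x0 ∨ T)))
  [10] (F ∨ ¬(x0 ∧ x1)) ∨ (¬x0 ∧ ((x0 ∨ F) ∨ (x0 ∨ T)))
  [11] ¬(x0 ∧ x1) ∨ (¬x0 ∧ ((x0 ∨ F) ∨ (x0 ∨ T)))
  [12] (¬x0 ∨ ¬x1) ∨ (¬x0 ∧ ((x0 ∨ F) ∨ (x0 ∨ T)))
  [13] (¬x0 ∨ ¬x1) ∨ (¬x0 ∧ (x0 ∨ (x0 ∨ T)))
  [14] (¬x0 ∨ ¬x1) ∨ (¬x0 ∧ (x0 ∨ T))
  [15] (¬x0 ∨ ¬x1) ∨ (¬x0 ∧ T)
  [16] (¬x0 ∨ ¬x1) ∨ ¬x0

Answer: normal form = (¬x0 ∨ ¬x1) ∨ ¬x0  (in 16 steps)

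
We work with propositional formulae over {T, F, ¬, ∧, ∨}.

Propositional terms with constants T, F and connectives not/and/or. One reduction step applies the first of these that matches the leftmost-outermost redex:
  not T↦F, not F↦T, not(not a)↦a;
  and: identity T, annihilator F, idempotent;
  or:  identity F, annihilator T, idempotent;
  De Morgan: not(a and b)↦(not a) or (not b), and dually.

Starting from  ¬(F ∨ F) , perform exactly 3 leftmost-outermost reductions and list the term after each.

  start: ¬(F ∨ F)
  →1  ¬F ∧ ¬F
  →2  ¬F
  →3  T

Answer: after 3 steps: T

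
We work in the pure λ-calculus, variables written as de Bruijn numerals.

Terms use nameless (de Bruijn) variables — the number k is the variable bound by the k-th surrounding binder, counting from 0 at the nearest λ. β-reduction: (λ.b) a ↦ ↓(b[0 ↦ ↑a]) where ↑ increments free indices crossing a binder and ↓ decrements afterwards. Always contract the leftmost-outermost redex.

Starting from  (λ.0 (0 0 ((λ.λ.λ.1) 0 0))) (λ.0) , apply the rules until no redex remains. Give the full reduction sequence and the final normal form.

  start: (λ.0 (0 0 ((λ.λ.λ.1) 0 0))) (λ.0)
  [1] (λ.0) ((λ.0) (λ.0) ((λ.λ.λ.1) (λ.0) (λ.0)))
  [2] (λ.0) (λ.0) ((λ.λ.λ.1) (λ.0) (λ.0))
  [3] (λ.0) ((λ.λ.λ.1) (λ.0) (λ.0))
  [4] (λ.λ.λ.1) (λ.0) (λ.0)
  [5] (λ.λ.1) (λ.0)
  [6] λ.λ.0

Answer: normal form = λ.λ.0  (in 6 steps)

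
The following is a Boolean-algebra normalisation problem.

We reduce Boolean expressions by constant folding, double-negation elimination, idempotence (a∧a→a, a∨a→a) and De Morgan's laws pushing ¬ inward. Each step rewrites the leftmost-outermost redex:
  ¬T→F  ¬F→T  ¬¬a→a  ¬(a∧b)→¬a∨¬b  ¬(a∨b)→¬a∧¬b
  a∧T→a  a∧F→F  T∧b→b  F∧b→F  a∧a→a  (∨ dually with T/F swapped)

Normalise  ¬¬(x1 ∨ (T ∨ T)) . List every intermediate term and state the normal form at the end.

Answer: normal form = T  (in 3 steps)

Derivation:
  start: ¬¬(x1 ∨ (T ∨ T))
  step 1: x1 ∨ (T ∨ T)
  step 2: x1 ∨ T
  step 3: T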